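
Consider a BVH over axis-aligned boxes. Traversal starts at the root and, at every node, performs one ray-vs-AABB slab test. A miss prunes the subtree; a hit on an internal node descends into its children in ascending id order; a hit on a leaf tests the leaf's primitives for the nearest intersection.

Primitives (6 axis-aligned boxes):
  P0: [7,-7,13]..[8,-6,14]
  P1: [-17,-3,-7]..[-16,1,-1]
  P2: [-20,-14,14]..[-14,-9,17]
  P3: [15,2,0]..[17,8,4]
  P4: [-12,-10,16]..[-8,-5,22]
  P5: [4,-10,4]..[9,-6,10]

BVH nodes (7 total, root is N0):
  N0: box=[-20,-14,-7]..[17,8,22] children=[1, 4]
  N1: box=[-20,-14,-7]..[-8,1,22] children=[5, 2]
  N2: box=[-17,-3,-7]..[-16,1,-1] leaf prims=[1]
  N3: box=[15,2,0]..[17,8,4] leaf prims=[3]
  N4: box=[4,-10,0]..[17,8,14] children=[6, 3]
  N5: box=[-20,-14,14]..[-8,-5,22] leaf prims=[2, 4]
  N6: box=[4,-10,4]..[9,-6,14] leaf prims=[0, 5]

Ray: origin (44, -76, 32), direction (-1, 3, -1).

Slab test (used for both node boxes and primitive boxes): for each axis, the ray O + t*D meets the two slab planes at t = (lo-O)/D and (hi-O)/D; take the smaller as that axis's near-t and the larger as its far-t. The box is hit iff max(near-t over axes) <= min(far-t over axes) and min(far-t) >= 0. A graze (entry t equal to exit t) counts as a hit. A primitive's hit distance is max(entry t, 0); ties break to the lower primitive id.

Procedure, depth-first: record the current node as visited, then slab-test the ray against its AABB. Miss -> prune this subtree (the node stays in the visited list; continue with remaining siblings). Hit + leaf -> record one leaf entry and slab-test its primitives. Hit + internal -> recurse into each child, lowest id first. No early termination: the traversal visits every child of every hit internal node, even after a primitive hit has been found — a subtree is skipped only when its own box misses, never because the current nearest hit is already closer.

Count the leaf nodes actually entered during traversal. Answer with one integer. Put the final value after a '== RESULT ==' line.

Trace the traversal:
N0 x:[27,64] y:[62/3,28] z:[10,39] -> hit [27,28], descend [1, 4]
  N1 x:[52,64] y:[62/3,77/3] z:[10,39] -> miss, prune
  N4 x:[27,40] y:[22,28] z:[18,32] -> hit [27,28], descend [3, 6]
    N3 x:[27,29] y:[26,28] z:[28,32] -> hit [28,28] leaf, test {P3@t=28}
    N6 x:[35,40] y:[22,70/3] z:[18,28] -> miss, prune

Visited [0, 1, 4, 3, 6]. Tests: 5 box, 1 leaf. Nearest: P3.

== RESULT ==
1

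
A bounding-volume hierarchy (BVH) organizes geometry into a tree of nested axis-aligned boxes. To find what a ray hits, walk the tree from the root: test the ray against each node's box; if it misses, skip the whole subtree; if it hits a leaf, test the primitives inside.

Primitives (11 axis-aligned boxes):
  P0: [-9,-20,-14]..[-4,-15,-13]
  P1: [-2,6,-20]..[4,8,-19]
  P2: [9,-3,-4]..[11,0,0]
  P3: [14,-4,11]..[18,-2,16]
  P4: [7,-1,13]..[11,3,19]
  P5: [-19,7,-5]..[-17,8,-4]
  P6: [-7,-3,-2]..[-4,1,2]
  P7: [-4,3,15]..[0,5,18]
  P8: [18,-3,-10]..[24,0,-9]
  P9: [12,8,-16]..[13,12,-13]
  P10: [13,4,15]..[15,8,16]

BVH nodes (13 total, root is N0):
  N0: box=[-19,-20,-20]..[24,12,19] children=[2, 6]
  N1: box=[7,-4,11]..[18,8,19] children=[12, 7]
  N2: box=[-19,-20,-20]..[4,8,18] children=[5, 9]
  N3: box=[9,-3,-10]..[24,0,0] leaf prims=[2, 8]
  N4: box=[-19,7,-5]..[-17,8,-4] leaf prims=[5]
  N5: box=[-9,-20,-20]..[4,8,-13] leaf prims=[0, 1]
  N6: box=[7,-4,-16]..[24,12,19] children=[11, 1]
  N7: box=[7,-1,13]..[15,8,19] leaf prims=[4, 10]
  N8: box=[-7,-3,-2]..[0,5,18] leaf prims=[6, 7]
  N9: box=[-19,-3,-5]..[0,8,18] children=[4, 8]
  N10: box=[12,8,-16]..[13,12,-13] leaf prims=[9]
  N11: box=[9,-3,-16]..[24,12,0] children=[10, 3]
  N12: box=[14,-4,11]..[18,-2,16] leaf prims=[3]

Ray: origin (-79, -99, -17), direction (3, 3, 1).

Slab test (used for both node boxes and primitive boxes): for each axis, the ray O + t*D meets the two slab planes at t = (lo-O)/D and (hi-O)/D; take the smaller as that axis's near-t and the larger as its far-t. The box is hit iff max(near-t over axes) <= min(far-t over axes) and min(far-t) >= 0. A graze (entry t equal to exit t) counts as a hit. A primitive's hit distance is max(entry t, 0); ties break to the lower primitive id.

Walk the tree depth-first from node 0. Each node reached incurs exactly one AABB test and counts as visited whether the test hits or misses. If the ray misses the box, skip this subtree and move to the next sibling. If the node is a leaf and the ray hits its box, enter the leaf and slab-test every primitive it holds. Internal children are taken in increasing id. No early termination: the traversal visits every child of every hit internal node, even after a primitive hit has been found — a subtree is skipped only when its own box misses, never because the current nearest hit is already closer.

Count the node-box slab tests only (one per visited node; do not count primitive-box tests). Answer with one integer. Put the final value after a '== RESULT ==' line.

Traverse from the root:
N0 x:[20,103/3] y:[79/3,37] z:[-3,36] -> hit [79/3,103/3], descend [2, 6]
  N2 x:[20,83/3] y:[79/3,107/3] z:[-3,35] -> hit [79/3,83/3], descend [5, 9]
    N5 x:[70/3,83/3] y:[79/3,107/3] z:[-3,4] -> miss, prune
    N9 x:[20,79/3] y:[32,107/3] z:[12,35] -> miss, prune
  N6 x:[86/3,103/3] y:[95/3,37] z:[1,36] -> hit [95/3,103/3], descend [1, 11]
    N1 x:[86/3,97/3] y:[95/3,107/3] z:[28,36] -> hit [95/3,97/3], descend [7, 12]
      N7 x:[86/3,94/3] y:[98/3,107/3] z:[30,36] -> miss, prune
      N12 x:[31,97/3] y:[95/3,97/3] z:[28,33] -> hit [95/3,97/3] leaf, test {P3@t=95/3}
    N11 x:[88/3,103/3] y:[32,37] z:[1,17] -> miss, prune

order=[0, 2, 5, 9, 6, 1, 7, 12, 11]  |boxes|=9  |leaves|=1  hit=P3

== RESULT ==
9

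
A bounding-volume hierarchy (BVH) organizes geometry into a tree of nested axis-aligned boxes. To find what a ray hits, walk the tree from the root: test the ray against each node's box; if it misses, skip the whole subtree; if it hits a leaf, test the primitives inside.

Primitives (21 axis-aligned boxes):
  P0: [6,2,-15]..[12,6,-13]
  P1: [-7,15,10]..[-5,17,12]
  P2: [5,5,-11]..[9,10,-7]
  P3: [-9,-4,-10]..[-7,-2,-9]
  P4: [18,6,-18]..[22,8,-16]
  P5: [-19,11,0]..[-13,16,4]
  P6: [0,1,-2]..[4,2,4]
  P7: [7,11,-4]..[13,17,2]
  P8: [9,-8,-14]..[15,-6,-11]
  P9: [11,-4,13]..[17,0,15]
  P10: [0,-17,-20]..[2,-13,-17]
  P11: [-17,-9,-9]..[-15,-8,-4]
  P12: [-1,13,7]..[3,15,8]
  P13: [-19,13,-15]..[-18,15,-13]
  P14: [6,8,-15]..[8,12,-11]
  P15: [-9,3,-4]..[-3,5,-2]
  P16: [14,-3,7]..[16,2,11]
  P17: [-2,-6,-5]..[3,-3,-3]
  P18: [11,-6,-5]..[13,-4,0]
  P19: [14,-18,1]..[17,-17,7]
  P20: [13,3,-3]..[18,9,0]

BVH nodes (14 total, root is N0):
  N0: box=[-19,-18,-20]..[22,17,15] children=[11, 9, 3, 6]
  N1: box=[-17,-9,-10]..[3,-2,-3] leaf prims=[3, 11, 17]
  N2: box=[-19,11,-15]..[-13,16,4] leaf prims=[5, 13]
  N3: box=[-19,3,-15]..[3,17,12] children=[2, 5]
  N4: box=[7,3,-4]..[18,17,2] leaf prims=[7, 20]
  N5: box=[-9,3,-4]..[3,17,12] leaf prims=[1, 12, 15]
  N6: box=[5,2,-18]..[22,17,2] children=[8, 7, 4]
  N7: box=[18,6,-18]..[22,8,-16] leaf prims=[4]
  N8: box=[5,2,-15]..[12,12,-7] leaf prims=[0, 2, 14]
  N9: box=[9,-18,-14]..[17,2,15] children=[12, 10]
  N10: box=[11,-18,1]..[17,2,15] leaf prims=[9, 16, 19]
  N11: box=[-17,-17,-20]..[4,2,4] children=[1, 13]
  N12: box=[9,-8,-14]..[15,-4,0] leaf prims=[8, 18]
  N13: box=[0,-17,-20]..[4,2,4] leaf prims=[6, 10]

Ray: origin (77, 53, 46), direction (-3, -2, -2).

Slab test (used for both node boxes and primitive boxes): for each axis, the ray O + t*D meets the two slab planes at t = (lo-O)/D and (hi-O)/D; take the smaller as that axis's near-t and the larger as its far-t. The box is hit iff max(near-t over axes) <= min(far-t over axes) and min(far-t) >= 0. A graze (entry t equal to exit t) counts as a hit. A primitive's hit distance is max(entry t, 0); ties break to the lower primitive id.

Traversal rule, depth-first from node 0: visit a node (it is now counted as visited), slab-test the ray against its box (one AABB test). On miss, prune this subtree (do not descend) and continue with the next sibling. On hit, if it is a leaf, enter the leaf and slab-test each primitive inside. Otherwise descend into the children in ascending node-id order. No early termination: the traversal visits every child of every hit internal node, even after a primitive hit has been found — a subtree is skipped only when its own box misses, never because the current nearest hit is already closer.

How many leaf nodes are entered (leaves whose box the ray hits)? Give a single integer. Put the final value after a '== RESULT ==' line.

Traverse from the root:
N0 x:[55/3,32] y:[18,71/2] z:[31/2,33] -> hit [55/3,32], descend [3, 6, 9, 11]
  N3 x:[74/3,32] y:[18,25] z:[17,61/2] -> hit [74/3,25], descend [2, 5]
    N2 x:[30,32] y:[37/2,21] z:[21,61/2] -> miss, prune
    N5 x:[74/3,86/3] y:[18,25] z:[17,25] -> hit [74/3,25] leaf, test {P1(miss), P12(miss), P15(miss)}
  N6 x:[55/3,24] y:[18,51/2] z:[22,32] -> hit [22,24], descend [4, 7, 8]
    N4 x:[59/3,70/3] y:[18,25] z:[22,25] -> hit [22,70/3] leaf, test {P7(miss), P20(miss)}
    N7 x:[55/3,59/3] y:[45/2,47/2] z:[31,32] -> miss, prune
    N8 x:[65/3,24] y:[41/2,51/2] z:[53/2,61/2] -> miss, prune
  N9 x:[20,68/3] y:[51/2,71/2] z:[31/2,30] -> miss, prune
  N11 x:[73/3,94/3] y:[51/2,35] z:[21,33] -> hit [51/2,94/3], descend [1, 13]
    N1 x:[74/3,94/3] y:[55/2,31] z:[49/2,28] -> hit [55/2,28] leaf, test {P3@t=28, P11(miss), P17(miss)}
    N13 x:[73/3,77/3] y:[51/2,35] z:[21,33] -> hit [51/2,77/3] leaf, test {P6(miss), P10(miss)}

Summary -> nodes [0, 3, 2, 5, 6, 4, 7, 8, 9, 11, 1, 13]; box-tests=12; leaf-entries=4; first=P3

== RESULT ==
4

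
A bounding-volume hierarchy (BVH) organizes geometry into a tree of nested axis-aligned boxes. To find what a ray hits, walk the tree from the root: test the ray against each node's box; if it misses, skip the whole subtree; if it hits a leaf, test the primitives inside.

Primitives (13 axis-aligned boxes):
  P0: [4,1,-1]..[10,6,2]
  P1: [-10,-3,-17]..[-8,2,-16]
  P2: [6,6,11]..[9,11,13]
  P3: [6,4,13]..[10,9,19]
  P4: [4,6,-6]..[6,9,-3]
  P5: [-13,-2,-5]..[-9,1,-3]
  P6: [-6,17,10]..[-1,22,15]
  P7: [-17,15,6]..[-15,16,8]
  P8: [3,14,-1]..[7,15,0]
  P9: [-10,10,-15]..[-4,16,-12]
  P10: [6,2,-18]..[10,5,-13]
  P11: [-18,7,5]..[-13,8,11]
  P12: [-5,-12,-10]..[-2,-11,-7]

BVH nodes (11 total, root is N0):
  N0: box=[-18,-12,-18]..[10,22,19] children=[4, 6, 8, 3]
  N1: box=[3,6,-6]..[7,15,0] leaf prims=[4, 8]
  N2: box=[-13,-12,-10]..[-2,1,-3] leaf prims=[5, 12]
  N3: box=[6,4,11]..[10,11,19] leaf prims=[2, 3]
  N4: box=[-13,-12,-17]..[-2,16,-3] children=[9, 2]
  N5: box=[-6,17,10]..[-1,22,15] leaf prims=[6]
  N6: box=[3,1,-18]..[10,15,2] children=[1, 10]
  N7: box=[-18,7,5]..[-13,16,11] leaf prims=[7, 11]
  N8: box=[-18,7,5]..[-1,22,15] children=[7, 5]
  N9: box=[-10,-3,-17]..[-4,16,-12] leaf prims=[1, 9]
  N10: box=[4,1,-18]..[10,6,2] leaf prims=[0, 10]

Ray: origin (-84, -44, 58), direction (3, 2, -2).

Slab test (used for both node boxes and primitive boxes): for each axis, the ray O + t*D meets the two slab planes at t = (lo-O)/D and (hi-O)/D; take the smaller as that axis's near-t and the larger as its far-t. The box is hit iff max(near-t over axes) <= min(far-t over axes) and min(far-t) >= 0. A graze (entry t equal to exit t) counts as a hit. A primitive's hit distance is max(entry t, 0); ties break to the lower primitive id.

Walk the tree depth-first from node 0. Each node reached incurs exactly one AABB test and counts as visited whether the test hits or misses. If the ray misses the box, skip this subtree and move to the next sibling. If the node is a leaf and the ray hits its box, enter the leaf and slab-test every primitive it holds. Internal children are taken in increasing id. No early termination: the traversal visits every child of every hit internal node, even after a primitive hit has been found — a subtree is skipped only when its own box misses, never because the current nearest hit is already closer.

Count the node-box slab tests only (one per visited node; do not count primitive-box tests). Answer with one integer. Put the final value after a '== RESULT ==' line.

Trace the traversal:
N0 x:[22,94/3] y:[16,33] z:[39/2,38] -> hit [22,94/3], descend [3, 4, 6, 8]
  N3 x:[30,94/3] y:[24,55/2] z:[39/2,47/2] -> miss, prune
  N4 x:[71/3,82/3] y:[16,30] z:[61/2,75/2] -> miss, prune
  N6 x:[29,94/3] y:[45/2,59/2] z:[28,38] -> hit [29,59/2], descend [1, 10]
    N1 x:[29,91/3] y:[25,59/2] z:[29,32] -> hit [29,59/2] leaf, test {P4(miss), P8@t=29}
    N10 x:[88/3,94/3] y:[45/2,25] z:[28,38] -> miss, prune
  N8 x:[22,83/3] y:[51/2,33] z:[43/2,53/2] -> hit [51/2,53/2], descend [5, 7]
    N5 x:[26,83/3] y:[61/2,33] z:[43/2,24] -> miss, prune
    N7 x:[22,71/3] y:[51/2,30] z:[47/2,53/2] -> miss, prune

Summary -> nodes [0, 3, 4, 6, 1, 10, 8, 5, 7]; box-tests=9; leaf-entries=1; first=P8

== RESULT ==
9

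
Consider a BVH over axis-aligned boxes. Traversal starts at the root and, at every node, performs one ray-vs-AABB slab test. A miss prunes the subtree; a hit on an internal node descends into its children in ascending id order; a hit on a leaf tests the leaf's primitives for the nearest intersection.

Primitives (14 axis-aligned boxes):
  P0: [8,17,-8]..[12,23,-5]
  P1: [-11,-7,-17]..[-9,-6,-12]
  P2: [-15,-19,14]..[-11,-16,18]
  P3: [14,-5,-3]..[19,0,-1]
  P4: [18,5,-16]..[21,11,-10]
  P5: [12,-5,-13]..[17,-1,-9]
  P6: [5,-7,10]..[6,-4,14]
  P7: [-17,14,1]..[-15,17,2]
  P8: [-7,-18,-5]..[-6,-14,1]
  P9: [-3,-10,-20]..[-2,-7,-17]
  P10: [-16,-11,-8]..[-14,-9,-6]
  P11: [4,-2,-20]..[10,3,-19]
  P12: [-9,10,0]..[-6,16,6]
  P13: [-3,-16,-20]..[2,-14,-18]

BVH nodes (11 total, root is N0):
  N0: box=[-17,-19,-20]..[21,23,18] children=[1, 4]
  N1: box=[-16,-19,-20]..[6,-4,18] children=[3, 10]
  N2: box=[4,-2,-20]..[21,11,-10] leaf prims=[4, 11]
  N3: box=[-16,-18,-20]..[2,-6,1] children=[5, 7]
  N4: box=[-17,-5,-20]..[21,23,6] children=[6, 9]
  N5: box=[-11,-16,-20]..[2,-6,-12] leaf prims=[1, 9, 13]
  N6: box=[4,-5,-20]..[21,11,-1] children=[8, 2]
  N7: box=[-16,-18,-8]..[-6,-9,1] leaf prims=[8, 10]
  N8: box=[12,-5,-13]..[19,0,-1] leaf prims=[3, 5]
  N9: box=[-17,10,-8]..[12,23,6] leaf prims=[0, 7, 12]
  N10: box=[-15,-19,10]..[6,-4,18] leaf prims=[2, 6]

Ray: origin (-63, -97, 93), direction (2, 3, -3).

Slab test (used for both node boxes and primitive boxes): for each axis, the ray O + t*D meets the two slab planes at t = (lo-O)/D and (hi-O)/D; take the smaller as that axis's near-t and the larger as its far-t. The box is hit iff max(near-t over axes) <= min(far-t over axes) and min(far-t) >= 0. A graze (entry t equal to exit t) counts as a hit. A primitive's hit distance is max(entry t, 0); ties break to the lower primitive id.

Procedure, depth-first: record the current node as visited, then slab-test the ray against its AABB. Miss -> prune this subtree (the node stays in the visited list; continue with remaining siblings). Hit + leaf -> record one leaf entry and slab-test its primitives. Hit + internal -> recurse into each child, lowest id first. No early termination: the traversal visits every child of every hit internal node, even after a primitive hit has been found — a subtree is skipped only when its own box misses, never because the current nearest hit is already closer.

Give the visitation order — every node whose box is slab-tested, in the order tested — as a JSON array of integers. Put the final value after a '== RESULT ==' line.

Trace the traversal:
N0 x:[23,42] y:[26,40] z:[25,113/3] -> hit [26,113/3], descend [1, 4]
  N1 x:[47/2,69/2] y:[26,31] z:[25,113/3] -> hit [26,31], descend [3, 10]
    N3 x:[47/2,65/2] y:[79/3,91/3] z:[92/3,113/3] -> miss, prune
    N10 x:[24,69/2] y:[26,31] z:[25,83/3] -> hit [26,83/3] leaf, test {P2@t=26, P6(miss)}
  N4 x:[23,42] y:[92/3,40] z:[29,113/3] -> hit [92/3,113/3], descend [6, 9]
    N6 x:[67/2,42] y:[92/3,36] z:[94/3,113/3] -> hit [67/2,36], descend [2, 8]
      N2 x:[67/2,42] y:[95/3,36] z:[103/3,113/3] -> hit [103/3,36] leaf, test {P4(miss), P11(miss)}
      N8 x:[75/2,41] y:[92/3,97/3] z:[94/3,106/3] -> miss, prune
    N9 x:[23,75/2] y:[107/3,40] z:[29,101/3] -> miss, prune

Summary -> nodes [0, 1, 3, 10, 4, 6, 2, 8, 9]; box-tests=9; leaf-entries=2; first=P2

== RESULT ==
[0, 1, 3, 10, 4, 6, 2, 8, 9]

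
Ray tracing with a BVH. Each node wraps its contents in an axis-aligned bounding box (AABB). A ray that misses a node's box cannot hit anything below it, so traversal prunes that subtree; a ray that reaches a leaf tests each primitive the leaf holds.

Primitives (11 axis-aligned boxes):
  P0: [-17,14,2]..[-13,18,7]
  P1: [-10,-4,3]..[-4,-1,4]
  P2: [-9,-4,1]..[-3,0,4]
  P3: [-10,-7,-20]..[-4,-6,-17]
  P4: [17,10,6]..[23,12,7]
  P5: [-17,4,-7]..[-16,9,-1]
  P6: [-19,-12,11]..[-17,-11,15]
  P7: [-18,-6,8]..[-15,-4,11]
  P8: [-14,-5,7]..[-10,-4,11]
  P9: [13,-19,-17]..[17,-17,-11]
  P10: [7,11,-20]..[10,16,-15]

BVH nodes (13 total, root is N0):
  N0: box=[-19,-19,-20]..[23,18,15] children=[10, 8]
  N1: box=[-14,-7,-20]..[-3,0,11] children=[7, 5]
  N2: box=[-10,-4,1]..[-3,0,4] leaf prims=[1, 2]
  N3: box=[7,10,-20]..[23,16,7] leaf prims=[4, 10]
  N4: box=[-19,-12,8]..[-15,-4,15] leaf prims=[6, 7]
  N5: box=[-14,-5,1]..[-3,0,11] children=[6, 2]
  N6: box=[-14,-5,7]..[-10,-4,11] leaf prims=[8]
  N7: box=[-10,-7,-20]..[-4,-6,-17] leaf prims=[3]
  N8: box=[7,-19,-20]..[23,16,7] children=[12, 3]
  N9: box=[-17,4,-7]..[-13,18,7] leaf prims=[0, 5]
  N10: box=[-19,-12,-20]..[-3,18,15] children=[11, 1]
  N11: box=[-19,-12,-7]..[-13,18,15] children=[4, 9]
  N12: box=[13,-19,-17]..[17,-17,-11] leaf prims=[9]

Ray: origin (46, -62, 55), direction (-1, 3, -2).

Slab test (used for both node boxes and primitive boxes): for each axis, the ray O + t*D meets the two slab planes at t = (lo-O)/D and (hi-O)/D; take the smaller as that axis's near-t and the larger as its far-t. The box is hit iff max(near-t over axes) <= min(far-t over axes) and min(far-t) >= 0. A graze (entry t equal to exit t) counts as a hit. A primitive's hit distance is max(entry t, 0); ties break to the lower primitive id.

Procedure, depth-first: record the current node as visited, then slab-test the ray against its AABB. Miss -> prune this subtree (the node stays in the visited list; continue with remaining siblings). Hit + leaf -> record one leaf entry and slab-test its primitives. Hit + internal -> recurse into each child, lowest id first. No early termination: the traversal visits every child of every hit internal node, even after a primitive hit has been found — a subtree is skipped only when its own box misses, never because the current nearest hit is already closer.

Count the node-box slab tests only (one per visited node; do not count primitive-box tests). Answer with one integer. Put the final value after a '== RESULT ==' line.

Traverse from the root:
N0 x:[23,65] y:[43/3,80/3] z:[20,75/2] -> hit [23,80/3], descend [8, 10]
  N8 x:[23,39] y:[43/3,26] z:[24,75/2] -> hit [24,26], descend [3, 12]
    N3 x:[23,39] y:[24,26] z:[24,75/2] -> hit [24,26] leaf, test {P4@t=24, P10(miss)}
    N12 x:[29,33] y:[43/3,15] z:[33,36] -> miss, prune
  N10 x:[49,65] y:[50/3,80/3] z:[20,75/2] -> miss, prune

Summary -> nodes [0, 8, 3, 12, 10]; box-tests=5; leaf-entries=1; first=P4

== RESULT ==
5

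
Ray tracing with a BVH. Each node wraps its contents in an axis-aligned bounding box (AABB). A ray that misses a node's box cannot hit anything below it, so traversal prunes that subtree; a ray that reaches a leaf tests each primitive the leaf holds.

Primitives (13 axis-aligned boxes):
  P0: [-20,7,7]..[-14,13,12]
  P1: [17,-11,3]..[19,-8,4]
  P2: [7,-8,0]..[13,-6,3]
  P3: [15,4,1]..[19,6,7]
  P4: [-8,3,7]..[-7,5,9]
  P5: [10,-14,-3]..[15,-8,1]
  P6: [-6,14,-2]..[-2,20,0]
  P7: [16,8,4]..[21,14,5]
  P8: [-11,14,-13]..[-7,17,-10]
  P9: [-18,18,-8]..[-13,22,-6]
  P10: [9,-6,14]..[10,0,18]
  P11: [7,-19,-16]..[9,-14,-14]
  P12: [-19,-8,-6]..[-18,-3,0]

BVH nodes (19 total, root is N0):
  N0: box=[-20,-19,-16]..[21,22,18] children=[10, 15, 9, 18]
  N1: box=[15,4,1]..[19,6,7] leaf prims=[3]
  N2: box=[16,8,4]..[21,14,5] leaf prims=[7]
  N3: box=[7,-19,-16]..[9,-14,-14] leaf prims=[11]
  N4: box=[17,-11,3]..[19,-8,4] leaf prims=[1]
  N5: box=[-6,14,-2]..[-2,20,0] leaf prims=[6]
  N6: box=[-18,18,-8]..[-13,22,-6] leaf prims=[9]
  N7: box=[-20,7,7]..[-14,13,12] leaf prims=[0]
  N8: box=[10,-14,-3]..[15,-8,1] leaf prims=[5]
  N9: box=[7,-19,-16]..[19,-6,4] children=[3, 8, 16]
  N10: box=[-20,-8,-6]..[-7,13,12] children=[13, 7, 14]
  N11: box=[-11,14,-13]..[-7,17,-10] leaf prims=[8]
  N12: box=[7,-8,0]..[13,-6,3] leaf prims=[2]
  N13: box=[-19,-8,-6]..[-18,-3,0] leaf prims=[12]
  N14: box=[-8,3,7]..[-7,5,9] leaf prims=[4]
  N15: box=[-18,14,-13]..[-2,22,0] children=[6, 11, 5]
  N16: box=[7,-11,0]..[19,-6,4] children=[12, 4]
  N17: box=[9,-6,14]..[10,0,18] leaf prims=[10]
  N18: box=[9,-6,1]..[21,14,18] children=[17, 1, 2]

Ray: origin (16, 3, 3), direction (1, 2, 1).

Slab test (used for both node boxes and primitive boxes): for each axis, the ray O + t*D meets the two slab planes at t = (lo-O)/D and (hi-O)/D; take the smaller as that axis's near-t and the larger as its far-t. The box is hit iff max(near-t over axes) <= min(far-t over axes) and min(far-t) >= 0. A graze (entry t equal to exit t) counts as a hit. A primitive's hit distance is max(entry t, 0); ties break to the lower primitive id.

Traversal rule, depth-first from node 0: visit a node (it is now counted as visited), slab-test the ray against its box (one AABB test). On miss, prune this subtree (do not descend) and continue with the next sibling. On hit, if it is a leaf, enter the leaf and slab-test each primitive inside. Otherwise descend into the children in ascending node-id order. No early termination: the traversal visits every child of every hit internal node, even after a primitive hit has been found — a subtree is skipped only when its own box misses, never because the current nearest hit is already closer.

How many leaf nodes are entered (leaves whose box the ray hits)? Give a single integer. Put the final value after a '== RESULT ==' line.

Traverse from the root:
N0 x:[-36,5] y:[-11,19/2] z:[-19,15] -> hit [-11,5], descend [9, 10, 15, 18]
  N9 x:[-9,3] y:[-11,-9/2] z:[-19,1] -> miss, prune
  N10 x:[-36,-23] y:[-11/2,5] z:[-9,9] -> miss, prune
  N15 x:[-34,-18] y:[11/2,19/2] z:[-16,-3] -> miss, prune
  N18 x:[-7,5] y:[-9/2,11/2] z:[-2,15] -> hit [-2,5], descend [1, 2, 17]
    N1 x:[-1,3] y:[1/2,3/2] z:[-2,4] -> hit [1/2,3/2] leaf, test {P3@t=1/2}
    N2 x:[0,5] y:[5/2,11/2] z:[1,2] -> miss, prune
    N17 x:[-7,-6] y:[-9/2,-3/2] z:[11,15] -> miss, prune

Visited [0, 9, 10, 15, 18, 1, 2, 17]. Tests: 8 box, 1 leaf. Nearest: P3.

== RESULT ==
1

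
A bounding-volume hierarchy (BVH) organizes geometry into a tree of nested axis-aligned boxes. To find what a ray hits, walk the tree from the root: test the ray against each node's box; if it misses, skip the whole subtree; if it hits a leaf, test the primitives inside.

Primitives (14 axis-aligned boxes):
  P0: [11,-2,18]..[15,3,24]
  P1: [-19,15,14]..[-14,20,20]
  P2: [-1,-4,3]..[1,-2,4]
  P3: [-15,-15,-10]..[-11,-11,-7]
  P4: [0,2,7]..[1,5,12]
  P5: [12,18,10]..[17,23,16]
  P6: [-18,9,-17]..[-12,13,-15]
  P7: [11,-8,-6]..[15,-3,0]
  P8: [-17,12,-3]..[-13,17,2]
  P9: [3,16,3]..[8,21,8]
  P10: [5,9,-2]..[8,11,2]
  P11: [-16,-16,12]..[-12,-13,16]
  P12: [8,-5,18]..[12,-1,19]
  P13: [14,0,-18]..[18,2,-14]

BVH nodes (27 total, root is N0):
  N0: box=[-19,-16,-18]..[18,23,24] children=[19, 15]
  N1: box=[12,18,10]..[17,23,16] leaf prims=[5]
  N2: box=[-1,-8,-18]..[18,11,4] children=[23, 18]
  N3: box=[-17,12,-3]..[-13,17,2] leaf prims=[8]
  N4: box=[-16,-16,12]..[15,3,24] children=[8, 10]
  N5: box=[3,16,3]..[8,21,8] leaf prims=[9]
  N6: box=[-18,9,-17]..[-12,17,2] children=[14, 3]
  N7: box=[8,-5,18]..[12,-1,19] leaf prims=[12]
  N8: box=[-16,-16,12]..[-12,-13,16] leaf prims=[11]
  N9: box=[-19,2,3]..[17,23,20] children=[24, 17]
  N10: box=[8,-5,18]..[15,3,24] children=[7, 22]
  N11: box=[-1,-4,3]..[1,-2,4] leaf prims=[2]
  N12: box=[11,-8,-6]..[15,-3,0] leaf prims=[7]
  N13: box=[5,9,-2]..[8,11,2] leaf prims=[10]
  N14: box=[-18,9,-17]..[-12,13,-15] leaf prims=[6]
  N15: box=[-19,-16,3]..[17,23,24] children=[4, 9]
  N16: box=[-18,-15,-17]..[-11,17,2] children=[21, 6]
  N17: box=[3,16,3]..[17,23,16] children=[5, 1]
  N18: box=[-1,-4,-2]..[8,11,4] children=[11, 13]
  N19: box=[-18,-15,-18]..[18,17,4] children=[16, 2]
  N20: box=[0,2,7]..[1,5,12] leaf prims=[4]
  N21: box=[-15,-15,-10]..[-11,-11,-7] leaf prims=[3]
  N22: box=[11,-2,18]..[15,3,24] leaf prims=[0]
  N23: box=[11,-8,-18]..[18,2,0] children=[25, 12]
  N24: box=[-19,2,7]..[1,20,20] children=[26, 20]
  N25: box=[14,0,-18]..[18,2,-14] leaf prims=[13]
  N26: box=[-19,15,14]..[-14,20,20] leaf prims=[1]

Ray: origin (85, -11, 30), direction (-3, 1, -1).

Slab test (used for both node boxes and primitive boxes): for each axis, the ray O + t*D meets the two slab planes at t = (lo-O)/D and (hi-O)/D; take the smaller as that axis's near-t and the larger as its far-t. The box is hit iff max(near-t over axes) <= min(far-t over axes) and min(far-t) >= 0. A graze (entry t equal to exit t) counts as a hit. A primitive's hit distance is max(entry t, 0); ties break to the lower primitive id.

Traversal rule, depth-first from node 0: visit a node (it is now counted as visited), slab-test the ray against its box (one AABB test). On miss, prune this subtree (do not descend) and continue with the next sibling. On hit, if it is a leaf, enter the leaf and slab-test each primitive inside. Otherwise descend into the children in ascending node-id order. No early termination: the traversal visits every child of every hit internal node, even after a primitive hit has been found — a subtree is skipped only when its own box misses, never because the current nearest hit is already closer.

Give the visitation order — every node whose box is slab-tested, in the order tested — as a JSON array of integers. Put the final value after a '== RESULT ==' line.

Traverse from the root:
N0 x:[67/3,104/3] y:[-5,34] z:[6,48] -> hit [67/3,34], descend [15, 19]
  N15 x:[68/3,104/3] y:[-5,34] z:[6,27] -> hit [68/3,27], descend [4, 9]
    N4 x:[70/3,101/3] y:[-5,14] z:[6,18] -> miss, prune
    N9 x:[68/3,104/3] y:[13,34] z:[10,27] -> hit [68/3,27], descend [17, 24]
      N17 x:[68/3,82/3] y:[27,34] z:[14,27] -> hit [27,27], descend [1, 5]
        N1 x:[68/3,73/3] y:[29,34] z:[14,20] -> miss, prune
        N5 x:[77/3,82/3] y:[27,32] z:[22,27] -> hit [27,27] leaf, test {P9@t=27}
      N24 x:[28,104/3] y:[13,31] z:[10,23] -> miss, prune
  N19 x:[67/3,103/3] y:[-4,28] z:[26,48] -> hit [26,28], descend [2, 16]
    N2 x:[67/3,86/3] y:[3,22] z:[26,48] -> miss, prune
    N16 x:[32,103/3] y:[-4,28] z:[28,47] -> miss, prune

11 AABB tests over nodes [0, 15, 4, 9, 17, 1, 5, 24, 19, 2, 16]; 1 leaf entered; closest P9.

== RESULT ==
[0, 15, 4, 9, 17, 1, 5, 24, 19, 2, 16]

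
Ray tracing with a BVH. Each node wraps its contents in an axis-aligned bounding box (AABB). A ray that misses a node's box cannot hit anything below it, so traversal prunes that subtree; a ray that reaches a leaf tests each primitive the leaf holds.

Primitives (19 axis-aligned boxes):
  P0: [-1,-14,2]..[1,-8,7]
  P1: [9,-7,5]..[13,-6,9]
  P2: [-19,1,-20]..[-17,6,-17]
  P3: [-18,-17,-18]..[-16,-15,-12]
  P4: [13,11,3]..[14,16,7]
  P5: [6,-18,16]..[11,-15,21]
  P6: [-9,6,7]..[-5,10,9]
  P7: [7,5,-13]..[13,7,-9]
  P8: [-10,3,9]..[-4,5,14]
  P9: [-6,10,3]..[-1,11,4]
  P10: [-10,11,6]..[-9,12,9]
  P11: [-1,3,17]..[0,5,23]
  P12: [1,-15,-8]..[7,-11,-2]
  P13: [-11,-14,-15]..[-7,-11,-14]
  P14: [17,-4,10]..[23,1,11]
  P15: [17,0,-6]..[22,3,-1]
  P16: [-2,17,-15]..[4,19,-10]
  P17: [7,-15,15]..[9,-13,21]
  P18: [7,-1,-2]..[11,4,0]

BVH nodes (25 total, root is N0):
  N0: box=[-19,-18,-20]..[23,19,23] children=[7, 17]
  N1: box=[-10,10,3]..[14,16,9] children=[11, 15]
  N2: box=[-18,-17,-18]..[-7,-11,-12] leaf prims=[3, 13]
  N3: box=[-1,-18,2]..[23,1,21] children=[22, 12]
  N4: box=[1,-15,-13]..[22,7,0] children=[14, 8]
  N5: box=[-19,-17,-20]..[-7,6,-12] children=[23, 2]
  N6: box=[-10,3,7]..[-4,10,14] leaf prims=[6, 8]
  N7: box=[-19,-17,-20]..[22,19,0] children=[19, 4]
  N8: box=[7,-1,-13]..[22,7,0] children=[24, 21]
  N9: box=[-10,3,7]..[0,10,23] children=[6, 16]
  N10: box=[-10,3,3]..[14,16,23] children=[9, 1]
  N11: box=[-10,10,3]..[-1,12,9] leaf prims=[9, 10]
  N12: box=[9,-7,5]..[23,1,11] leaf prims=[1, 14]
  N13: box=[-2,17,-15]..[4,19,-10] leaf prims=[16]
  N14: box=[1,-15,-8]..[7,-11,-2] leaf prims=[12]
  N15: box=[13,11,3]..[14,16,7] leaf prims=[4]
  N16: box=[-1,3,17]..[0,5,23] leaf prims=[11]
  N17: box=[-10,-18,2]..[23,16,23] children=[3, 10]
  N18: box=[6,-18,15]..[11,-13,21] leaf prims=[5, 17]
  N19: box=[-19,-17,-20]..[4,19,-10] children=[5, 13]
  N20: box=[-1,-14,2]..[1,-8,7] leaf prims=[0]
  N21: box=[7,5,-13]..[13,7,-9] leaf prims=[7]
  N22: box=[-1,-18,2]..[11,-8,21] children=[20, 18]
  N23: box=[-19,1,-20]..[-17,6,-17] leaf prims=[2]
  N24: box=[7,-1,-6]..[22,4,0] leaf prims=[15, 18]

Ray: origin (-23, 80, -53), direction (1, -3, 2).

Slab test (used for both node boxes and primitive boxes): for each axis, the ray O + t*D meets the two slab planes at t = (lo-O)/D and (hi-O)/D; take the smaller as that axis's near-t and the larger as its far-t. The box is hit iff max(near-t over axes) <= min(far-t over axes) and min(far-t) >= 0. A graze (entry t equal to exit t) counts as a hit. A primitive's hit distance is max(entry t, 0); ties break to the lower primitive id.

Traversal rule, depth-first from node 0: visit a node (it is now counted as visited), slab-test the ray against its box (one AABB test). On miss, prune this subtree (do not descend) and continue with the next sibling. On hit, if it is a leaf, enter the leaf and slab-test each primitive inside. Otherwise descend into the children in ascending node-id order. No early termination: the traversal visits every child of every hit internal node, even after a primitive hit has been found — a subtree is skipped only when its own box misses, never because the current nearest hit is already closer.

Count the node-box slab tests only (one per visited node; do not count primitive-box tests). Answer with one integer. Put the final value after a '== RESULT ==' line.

Traverse from the root:
N0 x:[4,46] y:[61/3,98/3] z:[33/2,38] -> hit [61/3,98/3], descend [7, 17]
  N7 x:[4,45] y:[61/3,97/3] z:[33/2,53/2] -> hit [61/3,53/2], descend [4, 19]
    N4 x:[24,45] y:[73/3,95/3] z:[20,53/2] -> hit [73/3,53/2], descend [8, 14]
      N8 x:[30,45] y:[73/3,27] z:[20,53/2] -> miss, prune
      N14 x:[24,30] y:[91/3,95/3] z:[45/2,51/2] -> miss, prune
    N19 x:[4,27] y:[61/3,97/3] z:[33/2,43/2] -> hit [61/3,43/2], descend [5, 13]
      N5 x:[4,16] y:[74/3,97/3] z:[33/2,41/2] -> miss, prune
      N13 x:[21,27] y:[61/3,21] z:[19,43/2] -> hit [21,21] leaf, test {P16@t=21}
  N17 x:[13,46] y:[64/3,98/3] z:[55/2,38] -> hit [55/2,98/3], descend [3, 10]
    N3 x:[22,46] y:[79/3,98/3] z:[55/2,37] -> hit [55/2,98/3], descend [12, 22]
      N12 x:[32,46] y:[79/3,29] z:[29,32] -> miss, prune
      N22 x:[22,34] y:[88/3,98/3] z:[55/2,37] -> hit [88/3,98/3], descend [18, 20]
        N18 x:[29,34] y:[31,98/3] z:[34,37] -> miss, prune
        N20 x:[22,24] y:[88/3,94/3] z:[55/2,30] -> miss, prune
    N10 x:[13,37] y:[64/3,77/3] z:[28,38] -> miss, prune

Visited [0, 7, 4, 8, 14, 19, 5, 13, 17, 3, 12, 22, 18, 20, 10]. Tests: 15 box, 1 leaf. Nearest: P16.

== RESULT ==
15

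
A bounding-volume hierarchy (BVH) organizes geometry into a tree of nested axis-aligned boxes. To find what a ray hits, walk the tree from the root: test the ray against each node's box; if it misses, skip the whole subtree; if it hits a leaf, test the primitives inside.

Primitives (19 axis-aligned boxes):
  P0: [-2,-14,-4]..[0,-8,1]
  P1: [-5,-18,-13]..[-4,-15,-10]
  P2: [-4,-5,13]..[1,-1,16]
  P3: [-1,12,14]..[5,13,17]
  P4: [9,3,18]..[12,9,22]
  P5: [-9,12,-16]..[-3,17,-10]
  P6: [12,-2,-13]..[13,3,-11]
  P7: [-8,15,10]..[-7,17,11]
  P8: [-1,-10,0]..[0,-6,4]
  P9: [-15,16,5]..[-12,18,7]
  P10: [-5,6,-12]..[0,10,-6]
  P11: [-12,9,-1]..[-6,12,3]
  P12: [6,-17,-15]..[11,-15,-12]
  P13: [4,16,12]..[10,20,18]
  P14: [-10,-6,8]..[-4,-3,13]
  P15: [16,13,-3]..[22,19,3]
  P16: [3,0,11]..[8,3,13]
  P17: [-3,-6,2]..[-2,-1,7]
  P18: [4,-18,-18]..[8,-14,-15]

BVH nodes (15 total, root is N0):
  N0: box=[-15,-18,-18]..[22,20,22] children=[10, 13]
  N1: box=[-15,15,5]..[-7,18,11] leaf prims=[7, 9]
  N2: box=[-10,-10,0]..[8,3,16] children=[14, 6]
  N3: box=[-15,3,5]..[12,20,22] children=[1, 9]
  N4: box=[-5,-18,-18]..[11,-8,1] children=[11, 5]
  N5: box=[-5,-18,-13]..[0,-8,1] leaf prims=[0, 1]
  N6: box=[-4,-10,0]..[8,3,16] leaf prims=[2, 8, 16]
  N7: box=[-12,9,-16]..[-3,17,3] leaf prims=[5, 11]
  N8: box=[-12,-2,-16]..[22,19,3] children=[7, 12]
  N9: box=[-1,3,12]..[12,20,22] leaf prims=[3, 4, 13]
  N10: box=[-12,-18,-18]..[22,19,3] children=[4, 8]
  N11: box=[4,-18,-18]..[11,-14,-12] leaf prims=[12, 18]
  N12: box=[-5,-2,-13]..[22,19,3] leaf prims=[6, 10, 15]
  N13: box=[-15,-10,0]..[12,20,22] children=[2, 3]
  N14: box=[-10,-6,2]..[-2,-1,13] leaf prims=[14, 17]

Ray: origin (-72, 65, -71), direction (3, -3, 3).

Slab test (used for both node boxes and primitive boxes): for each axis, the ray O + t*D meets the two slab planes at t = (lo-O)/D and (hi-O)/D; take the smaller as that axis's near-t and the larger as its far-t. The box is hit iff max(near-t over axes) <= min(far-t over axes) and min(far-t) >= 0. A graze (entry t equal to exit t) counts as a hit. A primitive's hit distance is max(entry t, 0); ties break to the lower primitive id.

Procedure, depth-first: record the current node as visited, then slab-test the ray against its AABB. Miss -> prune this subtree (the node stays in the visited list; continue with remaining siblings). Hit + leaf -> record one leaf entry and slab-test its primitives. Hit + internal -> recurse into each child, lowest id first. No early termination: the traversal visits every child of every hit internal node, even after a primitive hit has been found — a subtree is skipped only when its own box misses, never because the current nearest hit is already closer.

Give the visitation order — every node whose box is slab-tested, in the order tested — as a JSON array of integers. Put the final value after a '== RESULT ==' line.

Walk:
N0 x:[19,94/3] y:[15,83/3] z:[53/3,31] -> hit [19,83/3], descend [10, 13]
  N10 x:[20,94/3] y:[46/3,83/3] z:[53/3,74/3] -> hit [20,74/3], descend [4, 8]
    N4 x:[67/3,83/3] y:[73/3,83/3] z:[53/3,24] -> miss, prune
    N8 x:[20,94/3] y:[46/3,67/3] z:[55/3,74/3] -> hit [20,67/3], descend [7, 12]
      N7 x:[20,23] y:[16,56/3] z:[55/3,74/3] -> miss, prune
      N12 x:[67/3,94/3] y:[46/3,67/3] z:[58/3,74/3] -> hit [67/3,67/3] leaf, test {P6(miss), P10(miss), P15(miss)}
  N13 x:[19,28] y:[15,25] z:[71/3,31] -> hit [71/3,25], descend [2, 3]
    N2 x:[62/3,80/3] y:[62/3,25] z:[71/3,29] -> hit [71/3,25], descend [6, 14]
      N6 x:[68/3,80/3] y:[62/3,25] z:[71/3,29] -> hit [71/3,25] leaf, test {P2(miss), P8@t=71/3, P16(miss)}
      N14 x:[62/3,70/3] y:[22,71/3] z:[73/3,28] -> miss, prune
    N3 x:[19,28] y:[15,62/3] z:[76/3,31] -> miss, prune

Summary -> nodes [0, 10, 4, 8, 7, 12, 13, 2, 6, 14, 3]; box-tests=11; leaf-entries=2; first=P8

== RESULT ==
[0, 10, 4, 8, 7, 12, 13, 2, 6, 14, 3]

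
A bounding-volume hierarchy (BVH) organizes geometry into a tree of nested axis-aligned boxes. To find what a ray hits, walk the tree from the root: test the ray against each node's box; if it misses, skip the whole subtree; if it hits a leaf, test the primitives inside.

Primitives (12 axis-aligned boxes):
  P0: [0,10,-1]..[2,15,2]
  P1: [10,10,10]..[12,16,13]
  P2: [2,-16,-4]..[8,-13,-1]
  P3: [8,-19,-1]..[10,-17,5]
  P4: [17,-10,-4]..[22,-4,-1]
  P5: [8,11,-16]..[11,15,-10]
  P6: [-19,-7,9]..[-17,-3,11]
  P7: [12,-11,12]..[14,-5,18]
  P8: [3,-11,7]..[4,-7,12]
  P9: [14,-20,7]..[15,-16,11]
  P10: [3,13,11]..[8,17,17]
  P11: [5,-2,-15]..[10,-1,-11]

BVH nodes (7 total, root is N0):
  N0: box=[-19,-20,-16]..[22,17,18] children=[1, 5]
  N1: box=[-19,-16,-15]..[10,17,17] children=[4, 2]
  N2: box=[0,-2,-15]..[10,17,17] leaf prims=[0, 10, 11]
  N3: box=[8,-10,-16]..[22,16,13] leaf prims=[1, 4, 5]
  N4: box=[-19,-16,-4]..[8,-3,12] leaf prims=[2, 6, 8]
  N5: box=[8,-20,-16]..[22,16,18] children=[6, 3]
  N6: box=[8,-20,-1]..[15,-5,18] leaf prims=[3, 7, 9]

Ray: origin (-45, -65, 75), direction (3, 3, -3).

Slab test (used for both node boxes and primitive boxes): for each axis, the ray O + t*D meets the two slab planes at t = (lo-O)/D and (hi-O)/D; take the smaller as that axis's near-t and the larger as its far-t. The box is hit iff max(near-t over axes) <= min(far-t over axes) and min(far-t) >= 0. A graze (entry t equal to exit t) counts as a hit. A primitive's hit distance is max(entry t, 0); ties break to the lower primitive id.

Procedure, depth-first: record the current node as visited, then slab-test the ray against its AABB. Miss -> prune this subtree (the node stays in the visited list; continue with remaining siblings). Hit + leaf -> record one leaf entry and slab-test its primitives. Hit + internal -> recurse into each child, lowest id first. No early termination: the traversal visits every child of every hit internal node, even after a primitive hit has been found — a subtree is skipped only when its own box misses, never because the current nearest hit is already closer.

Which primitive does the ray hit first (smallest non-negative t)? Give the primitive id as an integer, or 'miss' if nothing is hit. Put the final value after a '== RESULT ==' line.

Traverse from the root:
N0 x:[26/3,67/3] y:[15,82/3] z:[19,91/3] -> hit [19,67/3], descend [1, 5]
  N1 x:[26/3,55/3] y:[49/3,82/3] z:[58/3,30] -> miss, prune
  N5 x:[53/3,67/3] y:[15,27] z:[19,91/3] -> hit [19,67/3], descend [3, 6]
    N3 x:[53/3,67/3] y:[55/3,27] z:[62/3,91/3] -> hit [62/3,67/3] leaf, test {P1(miss), P4(miss), P5(miss)}
    N6 x:[53/3,20] y:[15,20] z:[19,76/3] -> hit [19,20] leaf, test {P3(miss), P7@t=19, P9(miss)}

5 AABB tests over nodes [0, 1, 5, 3, 6]; 2 leaves entered; closest P7.

== RESULT ==
7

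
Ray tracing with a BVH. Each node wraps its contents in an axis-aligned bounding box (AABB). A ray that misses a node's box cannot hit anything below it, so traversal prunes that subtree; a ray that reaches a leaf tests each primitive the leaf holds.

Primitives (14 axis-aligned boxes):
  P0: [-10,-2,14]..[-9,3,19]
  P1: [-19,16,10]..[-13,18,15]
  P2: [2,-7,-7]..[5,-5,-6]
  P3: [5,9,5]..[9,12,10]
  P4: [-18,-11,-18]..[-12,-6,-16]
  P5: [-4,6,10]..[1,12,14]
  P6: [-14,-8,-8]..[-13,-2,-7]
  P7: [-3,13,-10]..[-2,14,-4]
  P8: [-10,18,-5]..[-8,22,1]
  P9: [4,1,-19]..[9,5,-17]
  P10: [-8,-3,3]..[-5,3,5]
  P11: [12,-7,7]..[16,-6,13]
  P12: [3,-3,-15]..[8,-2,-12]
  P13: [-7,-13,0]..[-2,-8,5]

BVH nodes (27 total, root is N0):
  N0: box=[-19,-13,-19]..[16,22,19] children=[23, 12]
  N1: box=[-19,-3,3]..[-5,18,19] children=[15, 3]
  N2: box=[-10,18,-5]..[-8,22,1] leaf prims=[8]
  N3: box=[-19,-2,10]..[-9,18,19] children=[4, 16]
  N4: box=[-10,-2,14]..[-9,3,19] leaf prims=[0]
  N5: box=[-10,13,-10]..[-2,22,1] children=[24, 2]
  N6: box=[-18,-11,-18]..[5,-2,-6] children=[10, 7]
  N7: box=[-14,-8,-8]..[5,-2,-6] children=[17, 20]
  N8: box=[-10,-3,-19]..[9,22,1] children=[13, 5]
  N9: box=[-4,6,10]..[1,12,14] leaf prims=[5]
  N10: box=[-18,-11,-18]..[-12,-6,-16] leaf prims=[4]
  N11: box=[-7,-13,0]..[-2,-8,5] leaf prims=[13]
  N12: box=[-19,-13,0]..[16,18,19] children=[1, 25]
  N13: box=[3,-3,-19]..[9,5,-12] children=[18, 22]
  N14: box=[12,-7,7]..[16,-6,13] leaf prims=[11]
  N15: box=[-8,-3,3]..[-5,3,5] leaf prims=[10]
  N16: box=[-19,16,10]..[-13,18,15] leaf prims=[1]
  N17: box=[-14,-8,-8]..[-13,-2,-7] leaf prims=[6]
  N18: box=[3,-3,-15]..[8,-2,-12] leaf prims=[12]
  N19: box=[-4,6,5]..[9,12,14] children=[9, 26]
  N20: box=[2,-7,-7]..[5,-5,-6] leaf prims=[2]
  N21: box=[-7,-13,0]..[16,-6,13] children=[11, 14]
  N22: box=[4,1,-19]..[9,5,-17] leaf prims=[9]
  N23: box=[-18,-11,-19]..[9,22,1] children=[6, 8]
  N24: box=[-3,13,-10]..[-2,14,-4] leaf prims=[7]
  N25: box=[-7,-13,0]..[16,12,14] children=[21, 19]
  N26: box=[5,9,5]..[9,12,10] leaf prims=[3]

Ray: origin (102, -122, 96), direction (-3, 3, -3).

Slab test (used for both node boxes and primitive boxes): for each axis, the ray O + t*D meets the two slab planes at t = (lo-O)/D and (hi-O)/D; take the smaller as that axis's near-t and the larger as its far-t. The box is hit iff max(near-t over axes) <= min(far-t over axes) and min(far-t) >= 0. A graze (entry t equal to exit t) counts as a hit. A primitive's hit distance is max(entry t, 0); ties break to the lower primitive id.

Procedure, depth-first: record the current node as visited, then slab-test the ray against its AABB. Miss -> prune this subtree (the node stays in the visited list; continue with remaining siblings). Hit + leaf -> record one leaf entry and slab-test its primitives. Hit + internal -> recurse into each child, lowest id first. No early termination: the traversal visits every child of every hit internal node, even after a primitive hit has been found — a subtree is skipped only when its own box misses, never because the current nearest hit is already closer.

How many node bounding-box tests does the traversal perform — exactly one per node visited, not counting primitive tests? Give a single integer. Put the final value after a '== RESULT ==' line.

Traverse from the root:
N0 x:[86/3,121/3] y:[109/3,48] z:[77/3,115/3] -> hit [109/3,115/3], descend [12, 23]
  N12 x:[86/3,121/3] y:[109/3,140/3] z:[77/3,32] -> miss, prune
  N23 x:[31,40] y:[37,48] z:[95/3,115/3] -> hit [37,115/3], descend [6, 8]
    N6 x:[97/3,40] y:[37,40] z:[34,38] -> hit [37,38], descend [7, 10]
      N7 x:[97/3,116/3] y:[38,40] z:[34,104/3] -> miss, prune
      N10 x:[38,40] y:[37,116/3] z:[112/3,38] -> hit [38,38] leaf, test {P4@t=38}
    N8 x:[31,112/3] y:[119/3,48] z:[95/3,115/3] -> miss, prune

7 AABB tests over nodes [0, 12, 23, 6, 7, 10, 8]; 1 leaf entered; closest P4.

== RESULT ==
7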